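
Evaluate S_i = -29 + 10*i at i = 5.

S_5 = -29 + 10*5 = -29 + 50 = 21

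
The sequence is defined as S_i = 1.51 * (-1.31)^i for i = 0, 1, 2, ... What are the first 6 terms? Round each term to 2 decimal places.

This is a geometric sequence.
i=0: S_0 = 1.51 * (-1.31)^0 = 1.51
i=1: S_1 = 1.51 * (-1.31)^1 ≈ -1.98
i=2: S_2 = 1.51 * (-1.31)^2 ≈ 2.59
i=3: S_3 = 1.51 * (-1.31)^3 ≈ -3.39
i=4: S_4 = 1.51 * (-1.31)^4 ≈ 4.45
i=5: S_5 = 1.51 * (-1.31)^5 ≈ -5.83
The first 6 terms are: [1.51, -1.98, 2.59, -3.39, 4.45, -5.83]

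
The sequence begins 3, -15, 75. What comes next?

Ratios: -15 / 3 = -5.0
This is a geometric sequence with common ratio r = -5.
Next term = 75 * -5 = -375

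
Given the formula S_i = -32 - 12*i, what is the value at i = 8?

S_8 = -32 + -12*8 = -32 + -96 = -128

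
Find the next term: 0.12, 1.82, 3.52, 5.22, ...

Differences: 1.82 - 0.12 = 1.7
This is an arithmetic sequence with common difference d = 1.7.
Next term = 5.22 + 1.7 = 6.92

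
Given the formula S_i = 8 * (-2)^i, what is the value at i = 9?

S_9 = 8 * (-2)^9 = 8 * -512 = -4096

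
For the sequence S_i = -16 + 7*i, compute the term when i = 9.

S_9 = -16 + 7*9 = -16 + 63 = 47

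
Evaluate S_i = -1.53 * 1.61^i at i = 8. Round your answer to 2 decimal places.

S_8 = -1.53 * 1.61^8 ≈ -1.53 * 45.1447 ≈ -69.07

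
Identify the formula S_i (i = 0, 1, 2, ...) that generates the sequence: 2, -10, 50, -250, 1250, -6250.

Check ratios: -10 / 2 = -5.0
Common ratio r = -5.
First term a = 2.
Formula: S_i = 2 * (-5)^i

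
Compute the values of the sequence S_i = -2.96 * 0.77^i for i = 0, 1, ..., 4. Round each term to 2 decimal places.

This is a geometric sequence.
i=0: S_0 = -2.96 * 0.77^0 = -2.96
i=1: S_1 = -2.96 * 0.77^1 ≈ -2.28
i=2: S_2 = -2.96 * 0.77^2 ≈ -1.75
i=3: S_3 = -2.96 * 0.77^3 ≈ -1.35
i=4: S_4 = -2.96 * 0.77^4 ≈ -1.04
The first 5 terms are: [-2.96, -2.28, -1.75, -1.35, -1.04]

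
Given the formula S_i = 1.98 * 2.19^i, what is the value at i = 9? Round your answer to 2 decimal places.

S_9 = 1.98 * 2.19^9 ≈ 1.98 * 1158.7694 ≈ 2294.36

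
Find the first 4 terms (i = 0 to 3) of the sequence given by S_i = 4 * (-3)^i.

This is a geometric sequence.
i=0: S_0 = 4 * (-3)^0 = 4
i=1: S_1 = 4 * (-3)^1 = -12
i=2: S_2 = 4 * (-3)^2 = 36
i=3: S_3 = 4 * (-3)^3 = -108
The first 4 terms are: [4, -12, 36, -108]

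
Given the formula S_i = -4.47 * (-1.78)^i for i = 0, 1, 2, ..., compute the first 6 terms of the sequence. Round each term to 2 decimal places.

This is a geometric sequence.
i=0: S_0 = -4.47 * (-1.78)^0 = -4.47
i=1: S_1 = -4.47 * (-1.78)^1 ≈ 7.96
i=2: S_2 = -4.47 * (-1.78)^2 ≈ -14.16
i=3: S_3 = -4.47 * (-1.78)^3 ≈ 25.21
i=4: S_4 = -4.47 * (-1.78)^4 ≈ -44.87
i=5: S_5 = -4.47 * (-1.78)^5 ≈ 79.87
The first 6 terms are: [-4.47, 7.96, -14.16, 25.21, -44.87, 79.87]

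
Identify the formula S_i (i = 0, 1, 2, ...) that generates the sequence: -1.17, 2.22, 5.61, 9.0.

Check differences: 2.22 - -1.17 = 3.39
5.61 - 2.22 = 3.39
Common difference d = 3.39.
First term a = -1.17.
Formula: S_i = -1.17 + 3.39*i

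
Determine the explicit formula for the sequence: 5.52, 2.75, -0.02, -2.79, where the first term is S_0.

Check differences: 2.75 - 5.52 = -2.77
-0.02 - 2.75 = -2.77
Common difference d = -2.77.
First term a = 5.52.
Formula: S_i = 5.52 - 2.77*i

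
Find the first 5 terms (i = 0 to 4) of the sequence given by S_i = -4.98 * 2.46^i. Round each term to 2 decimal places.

This is a geometric sequence.
i=0: S_0 = -4.98 * 2.46^0 = -4.98
i=1: S_1 = -4.98 * 2.46^1 ≈ -12.25
i=2: S_2 = -4.98 * 2.46^2 ≈ -30.14
i=3: S_3 = -4.98 * 2.46^3 ≈ -74.14
i=4: S_4 = -4.98 * 2.46^4 ≈ -182.38
The first 5 terms are: [-4.98, -12.25, -30.14, -74.14, -182.38]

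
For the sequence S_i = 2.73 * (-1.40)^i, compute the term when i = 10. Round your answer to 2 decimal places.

S_10 = 2.73 * (-1.4)^10 ≈ 2.73 * 28.9255 ≈ 78.97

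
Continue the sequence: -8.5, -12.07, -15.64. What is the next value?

Differences: -12.07 - -8.5 = -3.57
This is an arithmetic sequence with common difference d = -3.57.
Next term = -15.64 + -3.57 = -19.21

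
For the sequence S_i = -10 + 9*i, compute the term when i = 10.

S_10 = -10 + 9*10 = -10 + 90 = 80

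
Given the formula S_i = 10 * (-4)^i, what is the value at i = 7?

S_7 = 10 * (-4)^7 = 10 * -16384 = -163840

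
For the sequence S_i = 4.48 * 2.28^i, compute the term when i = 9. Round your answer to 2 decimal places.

S_9 = 4.48 * 2.28^9 ≈ 4.48 * 1664.9976 ≈ 7459.19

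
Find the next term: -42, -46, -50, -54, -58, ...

Differences: -46 - -42 = -4
This is an arithmetic sequence with common difference d = -4.
Next term = -58 + -4 = -62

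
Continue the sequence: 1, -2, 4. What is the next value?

Ratios: -2 / 1 = -2.0
This is a geometric sequence with common ratio r = -2.
Next term = 4 * -2 = -8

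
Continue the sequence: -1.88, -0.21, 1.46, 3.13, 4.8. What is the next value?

Differences: -0.21 - -1.88 = 1.67
This is an arithmetic sequence with common difference d = 1.67.
Next term = 4.8 + 1.67 = 6.47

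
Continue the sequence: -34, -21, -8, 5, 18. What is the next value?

Differences: -21 - -34 = 13
This is an arithmetic sequence with common difference d = 13.
Next term = 18 + 13 = 31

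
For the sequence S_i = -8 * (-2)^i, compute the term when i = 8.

S_8 = -8 * (-2)^8 = -8 * 256 = -2048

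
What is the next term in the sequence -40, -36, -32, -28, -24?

Differences: -36 - -40 = 4
This is an arithmetic sequence with common difference d = 4.
Next term = -24 + 4 = -20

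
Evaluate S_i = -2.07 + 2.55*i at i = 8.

S_8 = -2.07 + 2.55*8 = -2.07 + 20.4 = 18.33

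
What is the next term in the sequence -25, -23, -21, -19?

Differences: -23 - -25 = 2
This is an arithmetic sequence with common difference d = 2.
Next term = -19 + 2 = -17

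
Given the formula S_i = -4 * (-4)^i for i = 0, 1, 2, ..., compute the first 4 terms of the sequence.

This is a geometric sequence.
i=0: S_0 = -4 * (-4)^0 = -4
i=1: S_1 = -4 * (-4)^1 = 16
i=2: S_2 = -4 * (-4)^2 = -64
i=3: S_3 = -4 * (-4)^3 = 256
The first 4 terms are: [-4, 16, -64, 256]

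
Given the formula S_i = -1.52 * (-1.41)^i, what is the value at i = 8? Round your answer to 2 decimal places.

S_8 = -1.52 * (-1.41)^8 ≈ -1.52 * 15.6226 ≈ -23.75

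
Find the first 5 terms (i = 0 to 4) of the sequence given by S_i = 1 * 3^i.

This is a geometric sequence.
i=0: S_0 = 1 * 3^0 = 1
i=1: S_1 = 1 * 3^1 = 3
i=2: S_2 = 1 * 3^2 = 9
i=3: S_3 = 1 * 3^3 = 27
i=4: S_4 = 1 * 3^4 = 81
The first 5 terms are: [1, 3, 9, 27, 81]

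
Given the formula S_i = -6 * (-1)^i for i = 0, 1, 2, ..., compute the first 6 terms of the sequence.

This is a geometric sequence.
i=0: S_0 = -6 * (-1)^0 = -6
i=1: S_1 = -6 * (-1)^1 = 6
i=2: S_2 = -6 * (-1)^2 = -6
i=3: S_3 = -6 * (-1)^3 = 6
i=4: S_4 = -6 * (-1)^4 = -6
i=5: S_5 = -6 * (-1)^5 = 6
The first 6 terms are: [-6, 6, -6, 6, -6, 6]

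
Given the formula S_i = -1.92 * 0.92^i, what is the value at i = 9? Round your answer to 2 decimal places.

S_9 = -1.92 * 0.92^9 ≈ -1.92 * 0.4722 ≈ -0.91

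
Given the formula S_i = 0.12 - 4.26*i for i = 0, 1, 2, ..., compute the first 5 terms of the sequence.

This is an arithmetic sequence.
i=0: S_0 = 0.12 + -4.26*0 = 0.12
i=1: S_1 = 0.12 + -4.26*1 = -4.14
i=2: S_2 = 0.12 + -4.26*2 = -8.4
i=3: S_3 = 0.12 + -4.26*3 = -12.66
i=4: S_4 = 0.12 + -4.26*4 = -16.92
The first 5 terms are: [0.12, -4.14, -8.4, -12.66, -16.92]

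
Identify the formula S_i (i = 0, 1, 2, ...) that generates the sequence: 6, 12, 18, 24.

Check differences: 12 - 6 = 6
18 - 12 = 6
Common difference d = 6.
First term a = 6.
Formula: S_i = 6 + 6*i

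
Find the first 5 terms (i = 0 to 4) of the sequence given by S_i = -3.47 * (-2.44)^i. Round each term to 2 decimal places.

This is a geometric sequence.
i=0: S_0 = -3.47 * (-2.44)^0 = -3.47
i=1: S_1 = -3.47 * (-2.44)^1 ≈ 8.47
i=2: S_2 = -3.47 * (-2.44)^2 ≈ -20.66
i=3: S_3 = -3.47 * (-2.44)^3 ≈ 50.41
i=4: S_4 = -3.47 * (-2.44)^4 ≈ -123.0
The first 5 terms are: [-3.47, 8.47, -20.66, 50.41, -123.0]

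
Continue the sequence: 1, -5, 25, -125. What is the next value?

Ratios: -5 / 1 = -5.0
This is a geometric sequence with common ratio r = -5.
Next term = -125 * -5 = 625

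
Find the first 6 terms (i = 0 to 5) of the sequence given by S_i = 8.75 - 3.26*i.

This is an arithmetic sequence.
i=0: S_0 = 8.75 + -3.26*0 = 8.75
i=1: S_1 = 8.75 + -3.26*1 = 5.49
i=2: S_2 = 8.75 + -3.26*2 = 2.23
i=3: S_3 = 8.75 + -3.26*3 = -1.03
i=4: S_4 = 8.75 + -3.26*4 = -4.29
i=5: S_5 = 8.75 + -3.26*5 = -7.55
The first 6 terms are: [8.75, 5.49, 2.23, -1.03, -4.29, -7.55]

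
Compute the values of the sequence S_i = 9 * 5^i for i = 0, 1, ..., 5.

This is a geometric sequence.
i=0: S_0 = 9 * 5^0 = 9
i=1: S_1 = 9 * 5^1 = 45
i=2: S_2 = 9 * 5^2 = 225
i=3: S_3 = 9 * 5^3 = 1125
i=4: S_4 = 9 * 5^4 = 5625
i=5: S_5 = 9 * 5^5 = 28125
The first 6 terms are: [9, 45, 225, 1125, 5625, 28125]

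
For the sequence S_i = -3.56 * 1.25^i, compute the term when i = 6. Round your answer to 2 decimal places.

S_6 = -3.56 * 1.25^6 ≈ -3.56 * 3.8147 ≈ -13.58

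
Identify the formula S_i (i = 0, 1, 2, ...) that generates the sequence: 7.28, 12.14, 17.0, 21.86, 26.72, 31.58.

Check differences: 12.14 - 7.28 = 4.86
17.0 - 12.14 = 4.86
Common difference d = 4.86.
First term a = 7.28.
Formula: S_i = 7.28 + 4.86*i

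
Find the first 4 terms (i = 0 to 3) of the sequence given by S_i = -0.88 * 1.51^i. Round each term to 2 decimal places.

This is a geometric sequence.
i=0: S_0 = -0.88 * 1.51^0 = -0.88
i=1: S_1 = -0.88 * 1.51^1 ≈ -1.33
i=2: S_2 = -0.88 * 1.51^2 ≈ -2.01
i=3: S_3 = -0.88 * 1.51^3 ≈ -3.03
The first 4 terms are: [-0.88, -1.33, -2.01, -3.03]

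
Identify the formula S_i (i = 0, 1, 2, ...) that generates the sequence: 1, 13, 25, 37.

Check differences: 13 - 1 = 12
25 - 13 = 12
Common difference d = 12.
First term a = 1.
Formula: S_i = 1 + 12*i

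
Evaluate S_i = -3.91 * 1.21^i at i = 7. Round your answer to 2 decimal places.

S_7 = -3.91 * 1.21^7 ≈ -3.91 * 3.7975 ≈ -14.85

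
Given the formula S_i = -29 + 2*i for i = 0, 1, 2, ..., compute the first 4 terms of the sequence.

This is an arithmetic sequence.
i=0: S_0 = -29 + 2*0 = -29
i=1: S_1 = -29 + 2*1 = -27
i=2: S_2 = -29 + 2*2 = -25
i=3: S_3 = -29 + 2*3 = -23
The first 4 terms are: [-29, -27, -25, -23]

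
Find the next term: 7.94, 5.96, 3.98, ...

Differences: 5.96 - 7.94 = -1.98
This is an arithmetic sequence with common difference d = -1.98.
Next term = 3.98 + -1.98 = 2.0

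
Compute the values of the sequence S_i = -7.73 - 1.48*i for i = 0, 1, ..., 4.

This is an arithmetic sequence.
i=0: S_0 = -7.73 + -1.48*0 = -7.73
i=1: S_1 = -7.73 + -1.48*1 = -9.21
i=2: S_2 = -7.73 + -1.48*2 = -10.69
i=3: S_3 = -7.73 + -1.48*3 = -12.17
i=4: S_4 = -7.73 + -1.48*4 = -13.65
The first 5 terms are: [-7.73, -9.21, -10.69, -12.17, -13.65]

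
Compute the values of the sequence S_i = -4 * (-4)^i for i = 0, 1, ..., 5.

This is a geometric sequence.
i=0: S_0 = -4 * (-4)^0 = -4
i=1: S_1 = -4 * (-4)^1 = 16
i=2: S_2 = -4 * (-4)^2 = -64
i=3: S_3 = -4 * (-4)^3 = 256
i=4: S_4 = -4 * (-4)^4 = -1024
i=5: S_5 = -4 * (-4)^5 = 4096
The first 6 terms are: [-4, 16, -64, 256, -1024, 4096]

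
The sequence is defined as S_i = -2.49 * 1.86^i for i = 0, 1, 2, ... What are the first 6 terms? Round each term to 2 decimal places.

This is a geometric sequence.
i=0: S_0 = -2.49 * 1.86^0 = -2.49
i=1: S_1 = -2.49 * 1.86^1 ≈ -4.63
i=2: S_2 = -2.49 * 1.86^2 ≈ -8.61
i=3: S_3 = -2.49 * 1.86^3 ≈ -16.02
i=4: S_4 = -2.49 * 1.86^4 ≈ -29.8
i=5: S_5 = -2.49 * 1.86^5 ≈ -55.43
The first 6 terms are: [-2.49, -4.63, -8.61, -16.02, -29.8, -55.43]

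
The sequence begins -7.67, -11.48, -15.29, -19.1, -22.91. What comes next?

Differences: -11.48 - -7.67 = -3.81
This is an arithmetic sequence with common difference d = -3.81.
Next term = -22.91 + -3.81 = -26.72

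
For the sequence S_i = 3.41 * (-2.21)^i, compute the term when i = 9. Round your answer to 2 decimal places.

S_9 = 3.41 * (-2.21)^9 ≈ 3.41 * -1257.5651 ≈ -4288.3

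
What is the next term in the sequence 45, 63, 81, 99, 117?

Differences: 63 - 45 = 18
This is an arithmetic sequence with common difference d = 18.
Next term = 117 + 18 = 135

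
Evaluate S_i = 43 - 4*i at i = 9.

S_9 = 43 + -4*9 = 43 + -36 = 7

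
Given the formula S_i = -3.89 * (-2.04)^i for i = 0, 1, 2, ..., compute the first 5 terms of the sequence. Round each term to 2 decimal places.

This is a geometric sequence.
i=0: S_0 = -3.89 * (-2.04)^0 = -3.89
i=1: S_1 = -3.89 * (-2.04)^1 ≈ 7.94
i=2: S_2 = -3.89 * (-2.04)^2 ≈ -16.19
i=3: S_3 = -3.89 * (-2.04)^3 ≈ 33.02
i=4: S_4 = -3.89 * (-2.04)^4 ≈ -67.37
The first 5 terms are: [-3.89, 7.94, -16.19, 33.02, -67.37]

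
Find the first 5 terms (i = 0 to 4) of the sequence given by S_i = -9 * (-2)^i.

This is a geometric sequence.
i=0: S_0 = -9 * (-2)^0 = -9
i=1: S_1 = -9 * (-2)^1 = 18
i=2: S_2 = -9 * (-2)^2 = -36
i=3: S_3 = -9 * (-2)^3 = 72
i=4: S_4 = -9 * (-2)^4 = -144
The first 5 terms are: [-9, 18, -36, 72, -144]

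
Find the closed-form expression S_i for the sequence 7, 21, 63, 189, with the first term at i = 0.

Check ratios: 21 / 7 = 3.0
Common ratio r = 3.
First term a = 7.
Formula: S_i = 7 * 3^i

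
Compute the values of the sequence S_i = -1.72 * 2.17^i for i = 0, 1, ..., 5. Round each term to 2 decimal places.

This is a geometric sequence.
i=0: S_0 = -1.72 * 2.17^0 = -1.72
i=1: S_1 = -1.72 * 2.17^1 ≈ -3.73
i=2: S_2 = -1.72 * 2.17^2 ≈ -8.1
i=3: S_3 = -1.72 * 2.17^3 ≈ -17.58
i=4: S_4 = -1.72 * 2.17^4 ≈ -38.14
i=5: S_5 = -1.72 * 2.17^5 ≈ -82.76
The first 6 terms are: [-1.72, -3.73, -8.1, -17.58, -38.14, -82.76]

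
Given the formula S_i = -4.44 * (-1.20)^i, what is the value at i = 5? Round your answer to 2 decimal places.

S_5 = -4.44 * (-1.2)^5 ≈ -4.44 * -2.4883 ≈ 11.05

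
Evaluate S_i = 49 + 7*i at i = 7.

S_7 = 49 + 7*7 = 49 + 49 = 98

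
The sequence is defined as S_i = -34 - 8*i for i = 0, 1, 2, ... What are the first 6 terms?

This is an arithmetic sequence.
i=0: S_0 = -34 + -8*0 = -34
i=1: S_1 = -34 + -8*1 = -42
i=2: S_2 = -34 + -8*2 = -50
i=3: S_3 = -34 + -8*3 = -58
i=4: S_4 = -34 + -8*4 = -66
i=5: S_5 = -34 + -8*5 = -74
The first 6 terms are: [-34, -42, -50, -58, -66, -74]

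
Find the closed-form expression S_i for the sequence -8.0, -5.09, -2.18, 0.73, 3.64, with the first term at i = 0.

Check differences: -5.09 - -8.0 = 2.91
-2.18 - -5.09 = 2.91
Common difference d = 2.91.
First term a = -8.0.
Formula: S_i = -8.00 + 2.91*i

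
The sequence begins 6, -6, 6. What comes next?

Ratios: -6 / 6 = -1.0
This is a geometric sequence with common ratio r = -1.
Next term = 6 * -1 = -6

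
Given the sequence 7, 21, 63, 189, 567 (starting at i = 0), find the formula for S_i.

Check ratios: 21 / 7 = 3.0
Common ratio r = 3.
First term a = 7.
Formula: S_i = 7 * 3^i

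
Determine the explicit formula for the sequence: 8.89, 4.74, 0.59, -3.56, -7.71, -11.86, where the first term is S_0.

Check differences: 4.74 - 8.89 = -4.15
0.59 - 4.74 = -4.15
Common difference d = -4.15.
First term a = 8.89.
Formula: S_i = 8.89 - 4.15*i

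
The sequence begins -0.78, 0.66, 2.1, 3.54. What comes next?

Differences: 0.66 - -0.78 = 1.44
This is an arithmetic sequence with common difference d = 1.44.
Next term = 3.54 + 1.44 = 4.98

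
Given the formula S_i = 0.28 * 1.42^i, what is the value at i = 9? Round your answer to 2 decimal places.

S_9 = 0.28 * 1.42^9 ≈ 0.28 * 23.4744 ≈ 6.57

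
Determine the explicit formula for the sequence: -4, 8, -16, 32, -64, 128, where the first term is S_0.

Check ratios: 8 / -4 = -2.0
Common ratio r = -2.
First term a = -4.
Formula: S_i = -4 * (-2)^i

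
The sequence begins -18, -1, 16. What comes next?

Differences: -1 - -18 = 17
This is an arithmetic sequence with common difference d = 17.
Next term = 16 + 17 = 33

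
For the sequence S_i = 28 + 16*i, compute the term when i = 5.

S_5 = 28 + 16*5 = 28 + 80 = 108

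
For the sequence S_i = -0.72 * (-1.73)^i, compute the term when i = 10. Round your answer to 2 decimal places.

S_10 = -0.72 * (-1.73)^10 ≈ -0.72 * 240.1381 ≈ -172.9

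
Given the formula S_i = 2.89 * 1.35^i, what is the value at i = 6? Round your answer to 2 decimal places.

S_6 = 2.89 * 1.35^6 ≈ 2.89 * 6.0534 ≈ 17.49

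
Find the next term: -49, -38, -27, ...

Differences: -38 - -49 = 11
This is an arithmetic sequence with common difference d = 11.
Next term = -27 + 11 = -16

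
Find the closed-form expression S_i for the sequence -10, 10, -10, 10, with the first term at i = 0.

Check ratios: 10 / -10 = -1.0
Common ratio r = -1.
First term a = -10.
Formula: S_i = -10 * (-1)^i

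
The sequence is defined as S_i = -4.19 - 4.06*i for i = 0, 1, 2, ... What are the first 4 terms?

This is an arithmetic sequence.
i=0: S_0 = -4.19 + -4.06*0 = -4.19
i=1: S_1 = -4.19 + -4.06*1 = -8.25
i=2: S_2 = -4.19 + -4.06*2 = -12.31
i=3: S_3 = -4.19 + -4.06*3 = -16.37
The first 4 terms are: [-4.19, -8.25, -12.31, -16.37]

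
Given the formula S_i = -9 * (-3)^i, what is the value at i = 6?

S_6 = -9 * (-3)^6 = -9 * 729 = -6561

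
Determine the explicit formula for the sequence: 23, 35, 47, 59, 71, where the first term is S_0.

Check differences: 35 - 23 = 12
47 - 35 = 12
Common difference d = 12.
First term a = 23.
Formula: S_i = 23 + 12*i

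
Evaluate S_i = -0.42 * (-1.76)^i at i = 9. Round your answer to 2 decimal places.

S_9 = -0.42 * (-1.76)^9 ≈ -0.42 * -162.0369 ≈ 68.06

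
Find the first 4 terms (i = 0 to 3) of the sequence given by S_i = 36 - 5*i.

This is an arithmetic sequence.
i=0: S_0 = 36 + -5*0 = 36
i=1: S_1 = 36 + -5*1 = 31
i=2: S_2 = 36 + -5*2 = 26
i=3: S_3 = 36 + -5*3 = 21
The first 4 terms are: [36, 31, 26, 21]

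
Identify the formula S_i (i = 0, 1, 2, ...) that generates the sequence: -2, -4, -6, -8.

Check differences: -4 - -2 = -2
-6 - -4 = -2
Common difference d = -2.
First term a = -2.
Formula: S_i = -2 - 2*i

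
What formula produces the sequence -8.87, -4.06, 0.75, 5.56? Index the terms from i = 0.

Check differences: -4.06 - -8.87 = 4.81
0.75 - -4.06 = 4.81
Common difference d = 4.81.
First term a = -8.87.
Formula: S_i = -8.87 + 4.81*i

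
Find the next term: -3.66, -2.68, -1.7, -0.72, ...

Differences: -2.68 - -3.66 = 0.98
This is an arithmetic sequence with common difference d = 0.98.
Next term = -0.72 + 0.98 = 0.26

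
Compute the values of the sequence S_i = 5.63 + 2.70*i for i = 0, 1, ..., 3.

This is an arithmetic sequence.
i=0: S_0 = 5.63 + 2.7*0 = 5.63
i=1: S_1 = 5.63 + 2.7*1 = 8.33
i=2: S_2 = 5.63 + 2.7*2 = 11.03
i=3: S_3 = 5.63 + 2.7*3 = 13.73
The first 4 terms are: [5.63, 8.33, 11.03, 13.73]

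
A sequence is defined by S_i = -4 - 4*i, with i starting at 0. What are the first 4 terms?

This is an arithmetic sequence.
i=0: S_0 = -4 + -4*0 = -4
i=1: S_1 = -4 + -4*1 = -8
i=2: S_2 = -4 + -4*2 = -12
i=3: S_3 = -4 + -4*3 = -16
The first 4 terms are: [-4, -8, -12, -16]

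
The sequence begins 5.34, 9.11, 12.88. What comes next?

Differences: 9.11 - 5.34 = 3.77
This is an arithmetic sequence with common difference d = 3.77.
Next term = 12.88 + 3.77 = 16.65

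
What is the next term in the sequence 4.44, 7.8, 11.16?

Differences: 7.8 - 4.44 = 3.36
This is an arithmetic sequence with common difference d = 3.36.
Next term = 11.16 + 3.36 = 14.52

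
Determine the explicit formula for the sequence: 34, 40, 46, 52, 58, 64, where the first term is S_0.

Check differences: 40 - 34 = 6
46 - 40 = 6
Common difference d = 6.
First term a = 34.
Formula: S_i = 34 + 6*i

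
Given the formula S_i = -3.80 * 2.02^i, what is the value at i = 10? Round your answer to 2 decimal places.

S_10 = -3.8 * 2.02^10 ≈ -3.8 * 1131.1331 ≈ -4298.31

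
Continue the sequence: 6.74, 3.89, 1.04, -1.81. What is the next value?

Differences: 3.89 - 6.74 = -2.85
This is an arithmetic sequence with common difference d = -2.85.
Next term = -1.81 + -2.85 = -4.66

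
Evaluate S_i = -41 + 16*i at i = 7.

S_7 = -41 + 16*7 = -41 + 112 = 71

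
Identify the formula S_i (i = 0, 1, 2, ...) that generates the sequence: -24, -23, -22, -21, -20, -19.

Check differences: -23 - -24 = 1
-22 - -23 = 1
Common difference d = 1.
First term a = -24.
Formula: S_i = -24 + 1*i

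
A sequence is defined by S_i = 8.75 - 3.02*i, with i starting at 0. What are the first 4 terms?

This is an arithmetic sequence.
i=0: S_0 = 8.75 + -3.02*0 = 8.75
i=1: S_1 = 8.75 + -3.02*1 = 5.73
i=2: S_2 = 8.75 + -3.02*2 = 2.71
i=3: S_3 = 8.75 + -3.02*3 = -0.31
The first 4 terms are: [8.75, 5.73, 2.71, -0.31]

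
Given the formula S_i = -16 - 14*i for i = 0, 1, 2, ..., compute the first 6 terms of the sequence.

This is an arithmetic sequence.
i=0: S_0 = -16 + -14*0 = -16
i=1: S_1 = -16 + -14*1 = -30
i=2: S_2 = -16 + -14*2 = -44
i=3: S_3 = -16 + -14*3 = -58
i=4: S_4 = -16 + -14*4 = -72
i=5: S_5 = -16 + -14*5 = -86
The first 6 terms are: [-16, -30, -44, -58, -72, -86]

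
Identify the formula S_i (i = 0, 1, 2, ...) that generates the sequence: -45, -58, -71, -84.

Check differences: -58 - -45 = -13
-71 - -58 = -13
Common difference d = -13.
First term a = -45.
Formula: S_i = -45 - 13*i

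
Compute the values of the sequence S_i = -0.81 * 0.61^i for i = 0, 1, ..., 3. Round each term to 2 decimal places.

This is a geometric sequence.
i=0: S_0 = -0.81 * 0.61^0 = -0.81
i=1: S_1 = -0.81 * 0.61^1 ≈ -0.49
i=2: S_2 = -0.81 * 0.61^2 ≈ -0.3
i=3: S_3 = -0.81 * 0.61^3 ≈ -0.18
The first 4 terms are: [-0.81, -0.49, -0.3, -0.18]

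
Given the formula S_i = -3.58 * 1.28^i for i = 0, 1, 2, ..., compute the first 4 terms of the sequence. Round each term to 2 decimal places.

This is a geometric sequence.
i=0: S_0 = -3.58 * 1.28^0 = -3.58
i=1: S_1 = -3.58 * 1.28^1 ≈ -4.58
i=2: S_2 = -3.58 * 1.28^2 ≈ -5.87
i=3: S_3 = -3.58 * 1.28^3 ≈ -7.51
The first 4 terms are: [-3.58, -4.58, -5.87, -7.51]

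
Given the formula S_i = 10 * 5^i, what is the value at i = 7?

S_7 = 10 * 5^7 = 10 * 78125 = 781250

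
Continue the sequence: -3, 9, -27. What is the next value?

Ratios: 9 / -3 = -3.0
This is a geometric sequence with common ratio r = -3.
Next term = -27 * -3 = 81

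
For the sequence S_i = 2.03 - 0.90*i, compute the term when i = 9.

S_9 = 2.03 + -0.9*9 = 2.03 + -8.1 = -6.07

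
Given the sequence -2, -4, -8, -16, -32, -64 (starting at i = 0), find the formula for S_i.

Check ratios: -4 / -2 = 2.0
Common ratio r = 2.
First term a = -2.
Formula: S_i = -2 * 2^i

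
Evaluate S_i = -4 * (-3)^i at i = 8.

S_8 = -4 * (-3)^8 = -4 * 6561 = -26244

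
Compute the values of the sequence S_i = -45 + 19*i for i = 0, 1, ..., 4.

This is an arithmetic sequence.
i=0: S_0 = -45 + 19*0 = -45
i=1: S_1 = -45 + 19*1 = -26
i=2: S_2 = -45 + 19*2 = -7
i=3: S_3 = -45 + 19*3 = 12
i=4: S_4 = -45 + 19*4 = 31
The first 5 terms are: [-45, -26, -7, 12, 31]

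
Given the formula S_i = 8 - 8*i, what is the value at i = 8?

S_8 = 8 + -8*8 = 8 + -64 = -56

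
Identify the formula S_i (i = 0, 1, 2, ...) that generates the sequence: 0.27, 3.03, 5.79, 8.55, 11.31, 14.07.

Check differences: 3.03 - 0.27 = 2.76
5.79 - 3.03 = 2.76
Common difference d = 2.76.
First term a = 0.27.
Formula: S_i = 0.27 + 2.76*i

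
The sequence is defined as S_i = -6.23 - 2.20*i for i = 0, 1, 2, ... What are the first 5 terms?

This is an arithmetic sequence.
i=0: S_0 = -6.23 + -2.2*0 = -6.23
i=1: S_1 = -6.23 + -2.2*1 = -8.43
i=2: S_2 = -6.23 + -2.2*2 = -10.63
i=3: S_3 = -6.23 + -2.2*3 = -12.83
i=4: S_4 = -6.23 + -2.2*4 = -15.03
The first 5 terms are: [-6.23, -8.43, -10.63, -12.83, -15.03]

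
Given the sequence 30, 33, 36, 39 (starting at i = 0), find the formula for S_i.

Check differences: 33 - 30 = 3
36 - 33 = 3
Common difference d = 3.
First term a = 30.
Formula: S_i = 30 + 3*i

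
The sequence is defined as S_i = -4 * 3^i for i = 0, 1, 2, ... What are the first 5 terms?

This is a geometric sequence.
i=0: S_0 = -4 * 3^0 = -4
i=1: S_1 = -4 * 3^1 = -12
i=2: S_2 = -4 * 3^2 = -36
i=3: S_3 = -4 * 3^3 = -108
i=4: S_4 = -4 * 3^4 = -324
The first 5 terms are: [-4, -12, -36, -108, -324]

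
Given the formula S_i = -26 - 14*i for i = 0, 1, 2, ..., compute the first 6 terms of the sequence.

This is an arithmetic sequence.
i=0: S_0 = -26 + -14*0 = -26
i=1: S_1 = -26 + -14*1 = -40
i=2: S_2 = -26 + -14*2 = -54
i=3: S_3 = -26 + -14*3 = -68
i=4: S_4 = -26 + -14*4 = -82
i=5: S_5 = -26 + -14*5 = -96
The first 6 terms are: [-26, -40, -54, -68, -82, -96]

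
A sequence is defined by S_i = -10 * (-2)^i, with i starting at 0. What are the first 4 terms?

This is a geometric sequence.
i=0: S_0 = -10 * (-2)^0 = -10
i=1: S_1 = -10 * (-2)^1 = 20
i=2: S_2 = -10 * (-2)^2 = -40
i=3: S_3 = -10 * (-2)^3 = 80
The first 4 terms are: [-10, 20, -40, 80]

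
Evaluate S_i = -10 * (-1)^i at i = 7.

S_7 = -10 * (-1)^7 = -10 * -1 = 10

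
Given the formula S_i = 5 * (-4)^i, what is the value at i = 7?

S_7 = 5 * (-4)^7 = 5 * -16384 = -81920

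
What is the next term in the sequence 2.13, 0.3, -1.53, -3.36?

Differences: 0.3 - 2.13 = -1.83
This is an arithmetic sequence with common difference d = -1.83.
Next term = -3.36 + -1.83 = -5.19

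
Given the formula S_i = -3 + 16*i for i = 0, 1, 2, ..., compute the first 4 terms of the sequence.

This is an arithmetic sequence.
i=0: S_0 = -3 + 16*0 = -3
i=1: S_1 = -3 + 16*1 = 13
i=2: S_2 = -3 + 16*2 = 29
i=3: S_3 = -3 + 16*3 = 45
The first 4 terms are: [-3, 13, 29, 45]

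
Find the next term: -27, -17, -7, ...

Differences: -17 - -27 = 10
This is an arithmetic sequence with common difference d = 10.
Next term = -7 + 10 = 3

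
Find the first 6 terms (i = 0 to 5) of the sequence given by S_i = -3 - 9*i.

This is an arithmetic sequence.
i=0: S_0 = -3 + -9*0 = -3
i=1: S_1 = -3 + -9*1 = -12
i=2: S_2 = -3 + -9*2 = -21
i=3: S_3 = -3 + -9*3 = -30
i=4: S_4 = -3 + -9*4 = -39
i=5: S_5 = -3 + -9*5 = -48
The first 6 terms are: [-3, -12, -21, -30, -39, -48]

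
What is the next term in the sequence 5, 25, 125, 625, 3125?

Ratios: 25 / 5 = 5.0
This is a geometric sequence with common ratio r = 5.
Next term = 3125 * 5 = 15625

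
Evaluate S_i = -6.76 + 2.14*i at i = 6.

S_6 = -6.76 + 2.14*6 = -6.76 + 12.84 = 6.08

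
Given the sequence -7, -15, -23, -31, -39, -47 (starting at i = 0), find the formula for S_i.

Check differences: -15 - -7 = -8
-23 - -15 = -8
Common difference d = -8.
First term a = -7.
Formula: S_i = -7 - 8*i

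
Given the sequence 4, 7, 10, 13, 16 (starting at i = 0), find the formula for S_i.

Check differences: 7 - 4 = 3
10 - 7 = 3
Common difference d = 3.
First term a = 4.
Formula: S_i = 4 + 3*i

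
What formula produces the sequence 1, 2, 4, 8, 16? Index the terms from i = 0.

Check ratios: 2 / 1 = 2.0
Common ratio r = 2.
First term a = 1.
Formula: S_i = 1 * 2^i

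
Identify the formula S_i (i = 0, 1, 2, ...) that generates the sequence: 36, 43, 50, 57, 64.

Check differences: 43 - 36 = 7
50 - 43 = 7
Common difference d = 7.
First term a = 36.
Formula: S_i = 36 + 7*i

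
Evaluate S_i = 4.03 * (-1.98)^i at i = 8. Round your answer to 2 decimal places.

S_8 = 4.03 * (-1.98)^8 ≈ 4.03 * 236.2226 ≈ 951.98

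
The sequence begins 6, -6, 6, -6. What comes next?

Ratios: -6 / 6 = -1.0
This is a geometric sequence with common ratio r = -1.
Next term = -6 * -1 = 6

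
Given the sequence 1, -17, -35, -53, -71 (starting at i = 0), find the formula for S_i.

Check differences: -17 - 1 = -18
-35 - -17 = -18
Common difference d = -18.
First term a = 1.
Formula: S_i = 1 - 18*i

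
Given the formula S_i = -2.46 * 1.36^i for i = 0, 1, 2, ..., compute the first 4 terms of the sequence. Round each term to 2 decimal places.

This is a geometric sequence.
i=0: S_0 = -2.46 * 1.36^0 = -2.46
i=1: S_1 = -2.46 * 1.36^1 ≈ -3.35
i=2: S_2 = -2.46 * 1.36^2 ≈ -4.55
i=3: S_3 = -2.46 * 1.36^3 ≈ -6.19
The first 4 terms are: [-2.46, -3.35, -4.55, -6.19]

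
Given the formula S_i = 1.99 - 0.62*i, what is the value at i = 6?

S_6 = 1.99 + -0.62*6 = 1.99 + -3.72 = -1.73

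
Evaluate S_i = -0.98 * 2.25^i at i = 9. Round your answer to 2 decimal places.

S_9 = -0.98 * 2.25^9 ≈ -0.98 * 1477.8919 ≈ -1448.33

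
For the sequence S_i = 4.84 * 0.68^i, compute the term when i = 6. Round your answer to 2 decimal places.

S_6 = 4.84 * 0.68^6 ≈ 4.84 * 0.0989 ≈ 0.48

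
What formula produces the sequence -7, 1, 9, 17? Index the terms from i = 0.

Check differences: 1 - -7 = 8
9 - 1 = 8
Common difference d = 8.
First term a = -7.
Formula: S_i = -7 + 8*i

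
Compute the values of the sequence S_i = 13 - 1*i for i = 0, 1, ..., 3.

This is an arithmetic sequence.
i=0: S_0 = 13 + -1*0 = 13
i=1: S_1 = 13 + -1*1 = 12
i=2: S_2 = 13 + -1*2 = 11
i=3: S_3 = 13 + -1*3 = 10
The first 4 terms are: [13, 12, 11, 10]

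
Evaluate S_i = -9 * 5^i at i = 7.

S_7 = -9 * 5^7 = -9 * 78125 = -703125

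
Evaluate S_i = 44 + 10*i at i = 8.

S_8 = 44 + 10*8 = 44 + 80 = 124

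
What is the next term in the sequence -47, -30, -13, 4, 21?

Differences: -30 - -47 = 17
This is an arithmetic sequence with common difference d = 17.
Next term = 21 + 17 = 38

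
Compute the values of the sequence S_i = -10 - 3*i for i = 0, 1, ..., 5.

This is an arithmetic sequence.
i=0: S_0 = -10 + -3*0 = -10
i=1: S_1 = -10 + -3*1 = -13
i=2: S_2 = -10 + -3*2 = -16
i=3: S_3 = -10 + -3*3 = -19
i=4: S_4 = -10 + -3*4 = -22
i=5: S_5 = -10 + -3*5 = -25
The first 6 terms are: [-10, -13, -16, -19, -22, -25]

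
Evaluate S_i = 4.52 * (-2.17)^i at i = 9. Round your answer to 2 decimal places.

S_9 = 4.52 * (-2.17)^9 ≈ 4.52 * -1066.9341 ≈ -4822.54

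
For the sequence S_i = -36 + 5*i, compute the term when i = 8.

S_8 = -36 + 5*8 = -36 + 40 = 4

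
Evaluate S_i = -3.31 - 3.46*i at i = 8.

S_8 = -3.31 + -3.46*8 = -3.31 + -27.68 = -30.99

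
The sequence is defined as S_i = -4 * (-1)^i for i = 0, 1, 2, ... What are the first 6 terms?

This is a geometric sequence.
i=0: S_0 = -4 * (-1)^0 = -4
i=1: S_1 = -4 * (-1)^1 = 4
i=2: S_2 = -4 * (-1)^2 = -4
i=3: S_3 = -4 * (-1)^3 = 4
i=4: S_4 = -4 * (-1)^4 = -4
i=5: S_5 = -4 * (-1)^5 = 4
The first 6 terms are: [-4, 4, -4, 4, -4, 4]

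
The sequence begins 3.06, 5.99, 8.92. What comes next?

Differences: 5.99 - 3.06 = 2.93
This is an arithmetic sequence with common difference d = 2.93.
Next term = 8.92 + 2.93 = 11.85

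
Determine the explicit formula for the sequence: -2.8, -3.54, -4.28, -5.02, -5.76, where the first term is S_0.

Check differences: -3.54 - -2.8 = -0.74
-4.28 - -3.54 = -0.74
Common difference d = -0.74.
First term a = -2.8.
Formula: S_i = -2.80 - 0.74*i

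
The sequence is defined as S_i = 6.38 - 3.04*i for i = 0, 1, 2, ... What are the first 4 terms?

This is an arithmetic sequence.
i=0: S_0 = 6.38 + -3.04*0 = 6.38
i=1: S_1 = 6.38 + -3.04*1 = 3.34
i=2: S_2 = 6.38 + -3.04*2 = 0.3
i=3: S_3 = 6.38 + -3.04*3 = -2.74
The first 4 terms are: [6.38, 3.34, 0.3, -2.74]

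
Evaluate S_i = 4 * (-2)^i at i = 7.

S_7 = 4 * (-2)^7 = 4 * -128 = -512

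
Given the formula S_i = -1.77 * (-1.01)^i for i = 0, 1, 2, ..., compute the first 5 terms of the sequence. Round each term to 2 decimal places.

This is a geometric sequence.
i=0: S_0 = -1.77 * (-1.01)^0 = -1.77
i=1: S_1 = -1.77 * (-1.01)^1 ≈ 1.79
i=2: S_2 = -1.77 * (-1.01)^2 ≈ -1.81
i=3: S_3 = -1.77 * (-1.01)^3 ≈ 1.82
i=4: S_4 = -1.77 * (-1.01)^4 ≈ -1.84
The first 5 terms are: [-1.77, 1.79, -1.81, 1.82, -1.84]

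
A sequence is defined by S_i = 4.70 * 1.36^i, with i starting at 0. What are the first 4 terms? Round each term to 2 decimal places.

This is a geometric sequence.
i=0: S_0 = 4.7 * 1.36^0 = 4.7
i=1: S_1 = 4.7 * 1.36^1 ≈ 6.39
i=2: S_2 = 4.7 * 1.36^2 ≈ 8.69
i=3: S_3 = 4.7 * 1.36^3 ≈ 11.82
The first 4 terms are: [4.7, 6.39, 8.69, 11.82]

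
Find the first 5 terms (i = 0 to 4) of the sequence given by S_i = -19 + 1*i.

This is an arithmetic sequence.
i=0: S_0 = -19 + 1*0 = -19
i=1: S_1 = -19 + 1*1 = -18
i=2: S_2 = -19 + 1*2 = -17
i=3: S_3 = -19 + 1*3 = -16
i=4: S_4 = -19 + 1*4 = -15
The first 5 terms are: [-19, -18, -17, -16, -15]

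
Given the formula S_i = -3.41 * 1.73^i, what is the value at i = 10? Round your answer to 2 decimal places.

S_10 = -3.41 * 1.73^10 ≈ -3.41 * 240.1381 ≈ -818.87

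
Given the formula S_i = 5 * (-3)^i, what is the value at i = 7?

S_7 = 5 * (-3)^7 = 5 * -2187 = -10935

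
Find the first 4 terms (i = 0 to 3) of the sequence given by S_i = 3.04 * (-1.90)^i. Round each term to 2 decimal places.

This is a geometric sequence.
i=0: S_0 = 3.04 * (-1.9)^0 = 3.04
i=1: S_1 = 3.04 * (-1.9)^1 ≈ -5.78
i=2: S_2 = 3.04 * (-1.9)^2 ≈ 10.97
i=3: S_3 = 3.04 * (-1.9)^3 ≈ -20.85
The first 4 terms are: [3.04, -5.78, 10.97, -20.85]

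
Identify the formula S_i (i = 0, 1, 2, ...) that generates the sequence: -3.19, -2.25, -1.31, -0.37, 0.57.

Check differences: -2.25 - -3.19 = 0.94
-1.31 - -2.25 = 0.94
Common difference d = 0.94.
First term a = -3.19.
Formula: S_i = -3.19 + 0.94*i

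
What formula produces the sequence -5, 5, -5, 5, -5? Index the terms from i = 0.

Check ratios: 5 / -5 = -1.0
Common ratio r = -1.
First term a = -5.
Formula: S_i = -5 * (-1)^i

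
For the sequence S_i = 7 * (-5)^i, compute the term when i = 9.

S_9 = 7 * (-5)^9 = 7 * -1953125 = -13671875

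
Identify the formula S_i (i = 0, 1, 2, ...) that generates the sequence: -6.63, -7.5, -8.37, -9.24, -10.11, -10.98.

Check differences: -7.5 - -6.63 = -0.87
-8.37 - -7.5 = -0.87
Common difference d = -0.87.
First term a = -6.63.
Formula: S_i = -6.63 - 0.87*i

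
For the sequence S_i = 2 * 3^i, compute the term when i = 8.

S_8 = 2 * 3^8 = 2 * 6561 = 13122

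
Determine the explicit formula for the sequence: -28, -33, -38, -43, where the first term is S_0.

Check differences: -33 - -28 = -5
-38 - -33 = -5
Common difference d = -5.
First term a = -28.
Formula: S_i = -28 - 5*i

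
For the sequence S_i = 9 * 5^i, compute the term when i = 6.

S_6 = 9 * 5^6 = 9 * 15625 = 140625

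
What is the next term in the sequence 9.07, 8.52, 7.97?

Differences: 8.52 - 9.07 = -0.55
This is an arithmetic sequence with common difference d = -0.55.
Next term = 7.97 + -0.55 = 7.42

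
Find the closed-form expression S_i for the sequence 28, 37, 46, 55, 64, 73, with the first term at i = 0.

Check differences: 37 - 28 = 9
46 - 37 = 9
Common difference d = 9.
First term a = 28.
Formula: S_i = 28 + 9*i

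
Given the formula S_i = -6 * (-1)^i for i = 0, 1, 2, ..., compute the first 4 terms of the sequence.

This is a geometric sequence.
i=0: S_0 = -6 * (-1)^0 = -6
i=1: S_1 = -6 * (-1)^1 = 6
i=2: S_2 = -6 * (-1)^2 = -6
i=3: S_3 = -6 * (-1)^3 = 6
The first 4 terms are: [-6, 6, -6, 6]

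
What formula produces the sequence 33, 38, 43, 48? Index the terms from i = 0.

Check differences: 38 - 33 = 5
43 - 38 = 5
Common difference d = 5.
First term a = 33.
Formula: S_i = 33 + 5*i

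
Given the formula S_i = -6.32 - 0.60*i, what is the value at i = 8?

S_8 = -6.32 + -0.6*8 = -6.32 + -4.8 = -11.12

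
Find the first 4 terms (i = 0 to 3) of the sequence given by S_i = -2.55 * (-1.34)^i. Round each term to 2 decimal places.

This is a geometric sequence.
i=0: S_0 = -2.55 * (-1.34)^0 = -2.55
i=1: S_1 = -2.55 * (-1.34)^1 ≈ 3.42
i=2: S_2 = -2.55 * (-1.34)^2 ≈ -4.58
i=3: S_3 = -2.55 * (-1.34)^3 ≈ 6.14
The first 4 terms are: [-2.55, 3.42, -4.58, 6.14]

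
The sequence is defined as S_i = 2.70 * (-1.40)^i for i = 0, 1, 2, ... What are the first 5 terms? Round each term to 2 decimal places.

This is a geometric sequence.
i=0: S_0 = 2.7 * (-1.4)^0 = 2.7
i=1: S_1 = 2.7 * (-1.4)^1 = -3.78
i=2: S_2 = 2.7 * (-1.4)^2 ≈ 5.29
i=3: S_3 = 2.7 * (-1.4)^3 ≈ -7.41
i=4: S_4 = 2.7 * (-1.4)^4 ≈ 10.37
The first 5 terms are: [2.7, -3.78, 5.29, -7.41, 10.37]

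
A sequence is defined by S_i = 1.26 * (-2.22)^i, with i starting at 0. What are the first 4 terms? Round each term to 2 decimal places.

This is a geometric sequence.
i=0: S_0 = 1.26 * (-2.22)^0 = 1.26
i=1: S_1 = 1.26 * (-2.22)^1 ≈ -2.8
i=2: S_2 = 1.26 * (-2.22)^2 ≈ 6.21
i=3: S_3 = 1.26 * (-2.22)^3 ≈ -13.79
The first 4 terms are: [1.26, -2.8, 6.21, -13.79]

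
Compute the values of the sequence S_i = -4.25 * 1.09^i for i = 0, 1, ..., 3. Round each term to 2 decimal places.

This is a geometric sequence.
i=0: S_0 = -4.25 * 1.09^0 = -4.25
i=1: S_1 = -4.25 * 1.09^1 ≈ -4.63
i=2: S_2 = -4.25 * 1.09^2 ≈ -5.05
i=3: S_3 = -4.25 * 1.09^3 ≈ -5.5
The first 4 terms are: [-4.25, -4.63, -5.05, -5.5]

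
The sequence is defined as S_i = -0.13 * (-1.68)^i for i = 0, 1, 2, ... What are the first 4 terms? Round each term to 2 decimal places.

This is a geometric sequence.
i=0: S_0 = -0.13 * (-1.68)^0 = -0.13
i=1: S_1 = -0.13 * (-1.68)^1 ≈ 0.22
i=2: S_2 = -0.13 * (-1.68)^2 ≈ -0.37
i=3: S_3 = -0.13 * (-1.68)^3 ≈ 0.62
The first 4 terms are: [-0.13, 0.22, -0.37, 0.62]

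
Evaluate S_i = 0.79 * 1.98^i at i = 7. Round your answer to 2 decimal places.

S_7 = 0.79 * 1.98^7 ≈ 0.79 * 119.3044 ≈ 94.25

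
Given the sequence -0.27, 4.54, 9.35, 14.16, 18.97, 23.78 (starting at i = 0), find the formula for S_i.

Check differences: 4.54 - -0.27 = 4.81
9.35 - 4.54 = 4.81
Common difference d = 4.81.
First term a = -0.27.
Formula: S_i = -0.27 + 4.81*i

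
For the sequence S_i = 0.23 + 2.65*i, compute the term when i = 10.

S_10 = 0.23 + 2.65*10 = 0.23 + 26.5 = 26.73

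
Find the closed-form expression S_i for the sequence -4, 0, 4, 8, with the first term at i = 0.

Check differences: 0 - -4 = 4
4 - 0 = 4
Common difference d = 4.
First term a = -4.
Formula: S_i = -4 + 4*i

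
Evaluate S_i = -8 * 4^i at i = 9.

S_9 = -8 * 4^9 = -8 * 262144 = -2097152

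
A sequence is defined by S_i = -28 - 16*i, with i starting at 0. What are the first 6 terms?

This is an arithmetic sequence.
i=0: S_0 = -28 + -16*0 = -28
i=1: S_1 = -28 + -16*1 = -44
i=2: S_2 = -28 + -16*2 = -60
i=3: S_3 = -28 + -16*3 = -76
i=4: S_4 = -28 + -16*4 = -92
i=5: S_5 = -28 + -16*5 = -108
The first 6 terms are: [-28, -44, -60, -76, -92, -108]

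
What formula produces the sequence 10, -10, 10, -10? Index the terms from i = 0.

Check ratios: -10 / 10 = -1.0
Common ratio r = -1.
First term a = 10.
Formula: S_i = 10 * (-1)^i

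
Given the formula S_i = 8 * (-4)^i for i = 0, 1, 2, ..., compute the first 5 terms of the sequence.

This is a geometric sequence.
i=0: S_0 = 8 * (-4)^0 = 8
i=1: S_1 = 8 * (-4)^1 = -32
i=2: S_2 = 8 * (-4)^2 = 128
i=3: S_3 = 8 * (-4)^3 = -512
i=4: S_4 = 8 * (-4)^4 = 2048
The first 5 terms are: [8, -32, 128, -512, 2048]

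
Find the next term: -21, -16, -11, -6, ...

Differences: -16 - -21 = 5
This is an arithmetic sequence with common difference d = 5.
Next term = -6 + 5 = -1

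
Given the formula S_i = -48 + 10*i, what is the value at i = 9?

S_9 = -48 + 10*9 = -48 + 90 = 42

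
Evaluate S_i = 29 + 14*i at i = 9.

S_9 = 29 + 14*9 = 29 + 126 = 155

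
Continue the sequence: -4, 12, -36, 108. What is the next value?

Ratios: 12 / -4 = -3.0
This is a geometric sequence with common ratio r = -3.
Next term = 108 * -3 = -324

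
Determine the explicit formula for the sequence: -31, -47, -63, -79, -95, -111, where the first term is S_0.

Check differences: -47 - -31 = -16
-63 - -47 = -16
Common difference d = -16.
First term a = -31.
Formula: S_i = -31 - 16*i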